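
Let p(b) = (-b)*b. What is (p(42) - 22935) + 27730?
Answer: 3031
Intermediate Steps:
p(b) = -b²
(p(42) - 22935) + 27730 = (-1*42² - 22935) + 27730 = (-1*1764 - 22935) + 27730 = (-1764 - 22935) + 27730 = -24699 + 27730 = 3031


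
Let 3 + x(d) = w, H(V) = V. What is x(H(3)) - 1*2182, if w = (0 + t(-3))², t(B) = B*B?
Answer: -2104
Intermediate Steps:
t(B) = B²
w = 81 (w = (0 + (-3)²)² = (0 + 9)² = 9² = 81)
x(d) = 78 (x(d) = -3 + 81 = 78)
x(H(3)) - 1*2182 = 78 - 1*2182 = 78 - 2182 = -2104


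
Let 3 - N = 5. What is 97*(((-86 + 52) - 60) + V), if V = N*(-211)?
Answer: 31816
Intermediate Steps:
N = -2 (N = 3 - 1*5 = 3 - 5 = -2)
V = 422 (V = -2*(-211) = 422)
97*(((-86 + 52) - 60) + V) = 97*(((-86 + 52) - 60) + 422) = 97*((-34 - 60) + 422) = 97*(-94 + 422) = 97*328 = 31816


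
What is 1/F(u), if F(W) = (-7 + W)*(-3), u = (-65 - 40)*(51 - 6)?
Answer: 1/14196 ≈ 7.0442e-5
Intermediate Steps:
u = -4725 (u = -105*45 = -4725)
F(W) = 21 - 3*W
1/F(u) = 1/(21 - 3*(-4725)) = 1/(21 + 14175) = 1/14196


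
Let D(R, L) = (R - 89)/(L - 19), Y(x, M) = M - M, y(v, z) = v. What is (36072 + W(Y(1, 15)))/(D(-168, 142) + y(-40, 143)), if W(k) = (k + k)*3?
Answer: -26568/31 ≈ -857.03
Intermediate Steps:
Y(x, M) = 0
D(R, L) = (-89 + R)/(-19 + L)
W(k) = 6*k (W(k) = (2*k)*3 = 6*k)
(36072 + W(Y(1, 15)))/(D(-168, 142) + y(-40, 143)) = (36072 + 6*0)/((-89 - 168)/(-19 + 142) - 40) = (36072 + 0)/(-257/123 - 40) = 36072/((1/123)*(-257) - 40) = 36072/(-257/123 - 40) = 36072/(-5177/123) = 36072*(-123/5177) = -26568/31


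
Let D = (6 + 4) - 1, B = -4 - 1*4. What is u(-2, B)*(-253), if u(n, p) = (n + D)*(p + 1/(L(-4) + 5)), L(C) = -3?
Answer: 26565/2 ≈ 13283.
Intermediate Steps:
B = -8 (B = -4 - 4 = -8)
D = 9 (D = 10 - 1 = 9)
u(n, p) = (1/2 + p)*(9 + n) (u(n, p) = (n + 9)*(p + 1/(-3 + 5)) = (9 + n)*(p + 1/2) = (9 + n)*(1/2 + p) = (1/2 + p)*(9 + n))
u(-2, B)*(-253) = (9/2 + (1/2)*(-2) + 9*(-8) - 2*(-8))*(-253) = (9/2 - 1 - 72 + 16)*(-253) = -105/2*(-253) = 26565/2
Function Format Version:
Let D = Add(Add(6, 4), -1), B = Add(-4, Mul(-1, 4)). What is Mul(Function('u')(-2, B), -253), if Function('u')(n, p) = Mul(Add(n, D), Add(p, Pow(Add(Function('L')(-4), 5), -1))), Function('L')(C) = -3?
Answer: Rational(26565, 2) ≈ 13283.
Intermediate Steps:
B = -8 (B = Add(-4, -4) = -8)
D = 9 (D = Add(10, -1) = 9)
Function('u')(n, p) = Mul(Add(Rational(1, 2), p), Add(9, n)) (Function('u')(n, p) = Mul(Add(n, 9), Add(p, Pow(Add(-3, 5), -1))) = Mul(Add(9, n), Add(p, Pow(2, -1))) = Mul(Add(9, n), Add(p, Rational(1, 2))) = Mul(Add(9, n), Add(Rational(1, 2), p)) = Mul(Add(Rational(1, 2), p), Add(9, n)))
Mul(Function('u')(-2, B), -253) = Mul(Add(Rational(9, 2), Mul(Rational(1, 2), -2), Mul(9, -8), Mul(-2, -8)), -253) = Mul(Add(Rational(9, 2), -1, -72, 16), -253) = Mul(Rational(-105, 2), -253) = Rational(26565, 2)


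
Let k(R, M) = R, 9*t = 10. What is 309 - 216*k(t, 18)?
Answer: 69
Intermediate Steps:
t = 10/9 (t = (1/9)*10 = 10/9 ≈ 1.1111)
309 - 216*k(t, 18) = 309 - 216*10/9 = 309 - 240 = 69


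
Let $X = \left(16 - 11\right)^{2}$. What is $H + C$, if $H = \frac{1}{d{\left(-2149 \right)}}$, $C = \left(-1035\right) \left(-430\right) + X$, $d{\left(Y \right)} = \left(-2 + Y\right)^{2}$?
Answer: $\frac{2059273455076}{4626801} \approx 4.4508 \cdot 10^{5}$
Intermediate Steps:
$X = 25$ ($X = 5^{2} = 25$)
$C = 445075$ ($C = \left(-1035\right) \left(-430\right) + 25 = 445050 + 25 = 445075$)
$H = \frac{1}{4626801}$ ($H = \frac{1}{\left(-2 - 2149\right)^{2}} = \frac{1}{\left(-2151\right)^{2}} = \frac{1}{4626801} \approx 2.1613 \cdot 10^{-7}$)
$H + C = \frac{1}{4626801} + 445075 = \frac{2059273455076}{4626801}$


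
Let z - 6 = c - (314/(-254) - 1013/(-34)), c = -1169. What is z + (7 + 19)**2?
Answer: -2226179/4318 ≈ -515.56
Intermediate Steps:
z = -5145147/4318 (z = 6 + (-1169 - (314/(-254) - 1013/(-34))) = 6 + (-1169 - (314*(-1/254) - 1013*(-1/34))) = 6 + (-1169 - (-157/127 + 1013/34)) = 6 + (-1169 - 1*123313/4318) = 6 + (-1169 - 123313/4318) = 6 - 5171055/4318 = -5145147/4318 ≈ -1191.6)
z + (7 + 19)**2 = -5145147/4318 + (7 + 19)**2 = -5145147/4318 + 26**2 = -5145147/4318 + 676 = -2226179/4318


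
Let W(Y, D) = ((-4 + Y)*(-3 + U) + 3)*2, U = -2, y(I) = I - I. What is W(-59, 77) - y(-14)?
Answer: 636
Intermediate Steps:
y(I) = 0
W(Y, D) = 46 - 10*Y (W(Y, D) = ((-4 + Y)*(-3 - 2) + 3)*2 = ((-4 + Y)*(-5) + 3)*2 = ((20 - 5*Y) + 3)*2 = (23 - 5*Y)*2 = 46 - 10*Y)
W(-59, 77) - y(-14) = (46 - 10*(-59)) - 1*0 = (46 + 590) + 0 = 636 + 0 = 636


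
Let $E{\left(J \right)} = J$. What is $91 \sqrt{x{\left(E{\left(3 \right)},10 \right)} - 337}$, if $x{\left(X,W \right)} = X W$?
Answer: $91 i \sqrt{307} \approx 1594.4 i$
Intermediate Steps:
$x{\left(X,W \right)} = W X$
$91 \sqrt{x{\left(E{\left(3 \right)},10 \right)} - 337} = 91 \sqrt{10 \cdot 3 - 337} = 91 \sqrt{30 - 337} = 91 \sqrt{-307} = 91 i \sqrt{307}$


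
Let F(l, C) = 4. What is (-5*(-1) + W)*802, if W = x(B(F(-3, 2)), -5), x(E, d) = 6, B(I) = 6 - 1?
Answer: 8822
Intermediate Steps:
B(I) = 5
W = 6
(-5*(-1) + W)*802 = (-5*(-1) + 6)*802 = (5 + 6)*802 = 11*802 = 8822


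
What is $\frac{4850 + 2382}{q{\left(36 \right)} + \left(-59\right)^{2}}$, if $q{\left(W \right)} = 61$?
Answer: $\frac{3616}{1771} \approx 2.0418$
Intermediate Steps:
$\frac{4850 + 2382}{q{\left(36 \right)} + \left(-59\right)^{2}} = \frac{4850 + 2382}{61 + \left(-59\right)^{2}} = \frac{7232}{61 + 3481} = \frac{7232}{3542} = 7232 \cdot \frac{1}{3542} = \frac{3616}{1771}$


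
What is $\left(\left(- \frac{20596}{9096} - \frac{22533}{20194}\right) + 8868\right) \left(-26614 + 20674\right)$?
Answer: $- \frac{201501428267700}{3826763} \approx -5.2656 \cdot 10^{7}$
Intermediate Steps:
$\left(\left(- \frac{20596}{9096} - \frac{22533}{20194}\right) + 8868\right) \left(-26614 + 20674\right) = \left(\left(\left(-20596\right) \frac{1}{9096} - \frac{22533}{20194}\right) + 8868\right) \left(-5940\right) = \left(\left(- \frac{5149}{2274} - \frac{22533}{20194}\right) + 8868\right) \left(-5940\right) = \left(- \frac{38804737}{11480289} + 8868\right) \left(-5940\right) = \frac{101768398115}{11480289} \left(-5940\right) = - \frac{201501428267700}{3826763}$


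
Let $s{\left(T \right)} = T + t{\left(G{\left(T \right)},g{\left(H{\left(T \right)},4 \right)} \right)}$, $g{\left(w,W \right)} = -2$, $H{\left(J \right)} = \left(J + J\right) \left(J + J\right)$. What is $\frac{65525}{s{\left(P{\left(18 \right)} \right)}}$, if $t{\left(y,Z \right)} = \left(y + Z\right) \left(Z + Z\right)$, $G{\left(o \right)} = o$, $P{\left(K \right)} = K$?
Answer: $- \frac{65525}{46} \approx -1424.5$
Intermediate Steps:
$H{\left(J \right)} = 4 J^{2}$ ($H{\left(J \right)} = 2 J 2 J = 4 J^{2}$)
$t{\left(y,Z \right)} = 2 Z \left(Z + y\right)$ ($t{\left(y,Z \right)} = \left(Z + y\right) 2 Z = 2 Z \left(Z + y\right)$)
$s{\left(T \right)} = 8 - 3 T$ ($s{\left(T \right)} = T + 2 \left(-2\right) \left(-2 + T\right) = T - \left(-8 + 4 T\right) = 8 - 3 T$)
$\frac{65525}{s{\left(P{\left(18 \right)} \right)}} = \frac{65525}{8 - 54} = \frac{65525}{-46} = 65525 \left(- \frac{1}{46}\right) = - \frac{65525}{46}$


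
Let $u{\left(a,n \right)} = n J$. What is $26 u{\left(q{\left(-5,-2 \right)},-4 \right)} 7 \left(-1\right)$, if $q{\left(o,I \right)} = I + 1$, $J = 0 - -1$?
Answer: $728$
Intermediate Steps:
$J = 1$ ($J = 0 + 1 = 1$)
$q{\left(o,I \right)} = 1 + I$
$u{\left(a,n \right)} = n$ ($u{\left(a,n \right)} = n 1 = n$)
$26 u{\left(q{\left(-5,-2 \right)},-4 \right)} 7 \left(-1\right) = 26 \left(-4\right) 7 \left(-1\right) = 26 \left(\left(-28\right) \left(-1\right)\right) = 26 \cdot 28 = 728$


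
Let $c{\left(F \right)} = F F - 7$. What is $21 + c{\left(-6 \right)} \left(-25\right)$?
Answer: $-704$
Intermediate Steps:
$c{\left(F \right)} = -7 + F^{2}$ ($c{\left(F \right)} = F^{2} - 7 = -7 + F^{2}$)
$21 + c{\left(-6 \right)} \left(-25\right) = 21 + \left(-7 + \left(-6\right)^{2}\right) \left(-25\right) = 21 + \left(-7 + 36\right) \left(-25\right) = 21 + 29 \left(-25\right) = 21 - 725 = -704$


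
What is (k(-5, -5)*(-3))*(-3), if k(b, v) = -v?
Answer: 45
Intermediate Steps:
(k(-5, -5)*(-3))*(-3) = (-1*(-5)*(-3))*(-3) = (5*(-3))*(-3) = -15*(-3) = 45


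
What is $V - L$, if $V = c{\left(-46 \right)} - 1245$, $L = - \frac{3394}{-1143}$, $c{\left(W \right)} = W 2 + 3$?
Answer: $- \frac{1528156}{1143} \approx -1337.0$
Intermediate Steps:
$c{\left(W \right)} = 3 + 2 W$ ($c{\left(W \right)} = 2 W + 3 = 3 + 2 W$)
$L = \frac{3394}{1143}$ ($L = \left(-3394\right) \left(- \frac{1}{1143}\right) = \frac{3394}{1143} \approx 2.9694$)
$V = -1334$ ($V = \left(3 + 2 \left(-46\right)\right) - 1245 = \left(3 - 92\right) - 1245 = -89 - 1245 = -1334$)
$V - L = -1334 - \frac{3394}{1143} = - \frac{1528156}{1143}$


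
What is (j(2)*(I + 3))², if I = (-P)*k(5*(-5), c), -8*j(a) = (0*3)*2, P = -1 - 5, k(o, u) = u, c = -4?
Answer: 0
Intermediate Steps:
P = -6
j(a) = 0 (j(a) = -0*3*2/8 = -0*2 = -⅛*0 = 0)
I = -24 (I = -1*(-6)*(-4) = 6*(-4) = -24)
(j(2)*(I + 3))² = (0*(-24 + 3))² = (0*(-21))² = 0² = 0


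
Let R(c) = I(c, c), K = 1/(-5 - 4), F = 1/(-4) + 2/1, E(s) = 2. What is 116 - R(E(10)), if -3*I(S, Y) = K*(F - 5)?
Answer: 12541/108 ≈ 116.12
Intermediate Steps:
F = 7/4 (F = 1*(-¼) + 2*1 = -¼ + 2 = 7/4 ≈ 1.7500)
K = -⅑ (K = 1/(-9) = -⅑ ≈ -0.11111)
I(S, Y) = -13/108 (I(S, Y) = -(-1)*(7/4 - 5)/27 = -(-1)*(-13)/(27*4) = -⅓*13/36 = -13/108)
R(c) = -13/108
116 - R(E(10)) = 116 - 1*(-13/108) = 116 + 13/108 = 12541/108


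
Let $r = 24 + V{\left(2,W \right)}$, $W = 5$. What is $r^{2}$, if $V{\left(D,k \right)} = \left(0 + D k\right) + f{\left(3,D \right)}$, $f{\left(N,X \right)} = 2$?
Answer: $1296$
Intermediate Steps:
$V{\left(D,k \right)} = 2 + D k$ ($V{\left(D,k \right)} = \left(0 + D k\right) + 2 = D k + 2 = 2 + D k$)
$r = 36$ ($r = 24 + \left(2 + 2 \cdot 5\right) = 24 + \left(2 + 10\right) = 24 + 12 = 36$)
$r^{2} = 36^{2} = 1296$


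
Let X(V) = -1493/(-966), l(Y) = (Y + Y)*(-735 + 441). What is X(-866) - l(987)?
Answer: 560625389/966 ≈ 5.8036e+5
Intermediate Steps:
l(Y) = -588*Y (l(Y) = (2*Y)*(-294) = -588*Y)
X(V) = 1493/966 (X(V) = -1493*(-1/966) = 1493/966)
X(-866) - l(987) = 1493/966 - (-588)*987 = 1493/966 - 1*(-580356) = 1493/966 + 580356 = 560625389/966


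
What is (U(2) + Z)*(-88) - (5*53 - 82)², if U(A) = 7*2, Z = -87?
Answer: -27065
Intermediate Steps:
U(A) = 14
(U(2) + Z)*(-88) - (5*53 - 82)² = (14 - 87)*(-88) - (5*53 - 82)² = -73*(-88) - (265 - 82)² = 6424 - 1*183² = 6424 - 1*33489 = 6424 - 33489 = -27065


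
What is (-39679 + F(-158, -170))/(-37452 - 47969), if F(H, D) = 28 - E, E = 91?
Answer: 39742/85421 ≈ 0.46525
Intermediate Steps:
F(H, D) = -63 (F(H, D) = 28 - 1*91 = 28 - 91 = -63)
(-39679 + F(-158, -170))/(-37452 - 47969) = (-39679 - 63)/(-37452 - 47969) = -39742/(-85421) = -39742*(-1/85421) = 39742/85421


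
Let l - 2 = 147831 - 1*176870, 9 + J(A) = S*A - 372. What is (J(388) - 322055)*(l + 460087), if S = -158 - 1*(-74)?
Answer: -153034819400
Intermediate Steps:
S = -84 (S = -158 + 74 = -84)
J(A) = -381 - 84*A (J(A) = -9 + (-84*A - 372) = -9 + (-372 - 84*A) = -381 - 84*A)
l = -29037 (l = 2 + (147831 - 1*176870) = 2 + (147831 - 176870) = 2 - 29039 = -29037)
(J(388) - 322055)*(l + 460087) = ((-381 - 84*388) - 322055)*(-29037 + 460087) = ((-381 - 32592) - 322055)*431050 = (-32973 - 322055)*431050 = -355028*431050 = -153034819400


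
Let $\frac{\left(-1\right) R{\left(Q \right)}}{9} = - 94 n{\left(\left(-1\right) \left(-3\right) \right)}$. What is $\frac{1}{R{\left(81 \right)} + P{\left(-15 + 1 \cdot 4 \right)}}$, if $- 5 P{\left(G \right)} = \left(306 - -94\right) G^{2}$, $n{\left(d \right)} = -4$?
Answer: $- \frac{1}{13064} \approx -7.6546 \cdot 10^{-5}$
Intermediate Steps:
$R{\left(Q \right)} = -3384$ ($R{\left(Q \right)} = - 9 \left(\left(-94\right) \left(-4\right)\right) = \left(-9\right) 376 = -3384$)
$P{\left(G \right)} = - 80 G^{2}$ ($P{\left(G \right)} = - \frac{\left(306 - -94\right) G^{2}}{5} = - \frac{\left(306 + 94\right) G^{2}}{5} = - \frac{400 G^{2}}{5} = - 80 G^{2}$)
$\frac{1}{R{\left(81 \right)} + P{\left(-15 + 1 \cdot 4 \right)}} = \frac{1}{-3384 - 80 \left(-15 + 1 \cdot 4\right)^{2}} = \frac{1}{-3384 - 80 \left(-15 + 4\right)^{2}} = \frac{1}{-3384 - 80 \left(-11\right)^{2}} = \frac{1}{-3384 - 9680} = \frac{1}{-13064} = - \frac{1}{13064}$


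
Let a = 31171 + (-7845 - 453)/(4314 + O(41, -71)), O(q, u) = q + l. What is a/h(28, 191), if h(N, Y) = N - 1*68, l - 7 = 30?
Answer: -7605263/9760 ≈ -779.23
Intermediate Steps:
l = 37 (l = 7 + 30 = 37)
h(N, Y) = -68 + N (h(N, Y) = N - 68 = -68 + N)
O(q, u) = 37 + q (O(q, u) = q + 37 = 37 + q)
a = 7605263/244 (a = 31171 + (-7845 - 453)/(4314 + (37 + 41)) = 31171 - 8298/(4314 + 78) = 31171 - 8298/4392 = 31171 - 8298*1/4392 = 31171 - 461/244 = 7605263/244 ≈ 31169.)
a/h(28, 191) = 7605263/(244*(-68 + 28)) = (7605263/244)/(-40) = (7605263/244)*(-1/40) = -7605263/9760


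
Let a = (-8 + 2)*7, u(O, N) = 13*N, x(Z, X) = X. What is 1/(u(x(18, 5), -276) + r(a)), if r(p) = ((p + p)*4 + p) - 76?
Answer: -1/4042 ≈ -0.00024740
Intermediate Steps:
a = -42 (a = -6*7 = -42)
r(p) = -76 + 9*p (r(p) = ((2*p)*4 + p) - 76 = (8*p + p) - 76 = 9*p - 76 = -76 + 9*p)
1/(u(x(18, 5), -276) + r(a)) = 1/(13*(-276) + (-76 + 9*(-42))) = 1/(-3588 + (-76 - 378)) = 1/(-3588 - 454) = 1/(-4042) = -1/4042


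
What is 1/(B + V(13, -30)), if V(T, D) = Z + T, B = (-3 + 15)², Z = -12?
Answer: 1/145 ≈ 0.0068966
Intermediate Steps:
B = 144 (B = 12² = 144)
V(T, D) = -12 + T
1/(B + V(13, -30)) = 1/(144 + (-12 + 13)) = 1/(144 + 1) = 1/145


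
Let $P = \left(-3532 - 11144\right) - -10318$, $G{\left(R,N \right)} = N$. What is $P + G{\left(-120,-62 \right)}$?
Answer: $-4420$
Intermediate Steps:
$P = -4358$ ($P = \left(-3532 - 11144\right) + 10318 = -14676 + 10318 = -4358$)
$P + G{\left(-120,-62 \right)} = -4358 - 62 = -4420$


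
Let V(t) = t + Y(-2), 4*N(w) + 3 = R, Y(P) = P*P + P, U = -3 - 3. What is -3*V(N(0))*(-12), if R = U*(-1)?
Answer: 99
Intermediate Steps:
U = -6
Y(P) = P + P² (Y(P) = P² + P = P + P²)
R = 6 (R = -6*(-1) = 6)
N(w) = ¾ (N(w) = -¾ + (¼)*6 = -¾ + 3/2 = ¾)
V(t) = 2 + t (V(t) = t - 2*(1 - 2) = t - 2*(-1) = t + 2 = 2 + t)
-3*V(N(0))*(-12) = -3*(2 + ¾)*(-12) = -3*11/4*(-12) = -33/4*(-12) = 99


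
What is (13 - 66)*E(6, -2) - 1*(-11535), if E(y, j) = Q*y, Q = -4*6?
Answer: 19167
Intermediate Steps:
Q = -24
E(y, j) = -24*y
(13 - 66)*E(6, -2) - 1*(-11535) = (13 - 66)*(-24*6) - 1*(-11535) = -53*(-144) + 11535 = 7632 + 11535 = 19167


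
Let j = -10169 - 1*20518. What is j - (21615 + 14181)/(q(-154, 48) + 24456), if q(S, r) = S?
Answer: -372895635/12151 ≈ -30688.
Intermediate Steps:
j = -30687 (j = -10169 - 20518 = -30687)
j - (21615 + 14181)/(q(-154, 48) + 24456) = -30687 - (21615 + 14181)/(-154 + 24456) = -30687 - 35796/24302 = -30687 - 1*17898/12151 = -30687 - 17898/12151 = -372895635/12151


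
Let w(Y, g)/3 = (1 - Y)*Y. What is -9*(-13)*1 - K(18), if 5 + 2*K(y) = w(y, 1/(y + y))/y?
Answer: 145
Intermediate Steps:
w(Y, g) = 3*Y*(1 - Y) (w(Y, g) = 3*((1 - Y)*Y) = 3*(Y*(1 - Y)) = 3*Y*(1 - Y))
K(y) = -1 - 3*y/2 (K(y) = -5/2 + ((3*y*(1 - y))/y)/2 = -5/2 + (3 - 3*y)/2 = -5/2 + (3/2 - 3*y/2) = -1 - 3*y/2)
-9*(-13)*1 - K(18) = -9*(-13)*1 - (-1 - 3/2*18) = 117*1 - (-1 - 27) = 117 - 1*(-28) = 117 + 28 = 145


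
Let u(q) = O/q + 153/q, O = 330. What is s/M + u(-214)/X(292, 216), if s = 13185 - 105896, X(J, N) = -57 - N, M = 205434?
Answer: -63299255/142879347 ≈ -0.44303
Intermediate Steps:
u(q) = 483/q (u(q) = 330/q + 153/q = 483/q)
s = -92711
s/M + u(-214)/X(292, 216) = -92711/205434 + (483/(-214))/(-57 - 1*216) = -92711*1/205434 + (483*(-1/214))/(-57 - 216) = -92711/205434 - 483/214/(-273) = -92711/205434 - 483/214*(-1/273) = -92711/205434 + 23/2782 = -63299255/142879347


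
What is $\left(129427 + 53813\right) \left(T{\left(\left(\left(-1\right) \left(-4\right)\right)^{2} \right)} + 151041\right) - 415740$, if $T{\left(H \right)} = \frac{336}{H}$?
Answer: $27680185140$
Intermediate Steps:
$\left(129427 + 53813\right) \left(T{\left(\left(\left(-1\right) \left(-4\right)\right)^{2} \right)} + 151041\right) - 415740 = \left(129427 + 53813\right) \left(\frac{336}{\left(\left(-1\right) \left(-4\right)\right)^{2}} + 151041\right) - 415740 = 183240 \left(\frac{336}{4^{2}} + 151041\right) - 415740 = 183240 \left(\frac{336}{16} + 151041\right) - 415740 = 183240 \left(336 \cdot \frac{1}{16} + 151041\right) - 415740 = 183240 \left(21 + 151041\right) - 415740 = 183240 \cdot 151062 - 415740 = 27680600880 - 415740 = 27680185140$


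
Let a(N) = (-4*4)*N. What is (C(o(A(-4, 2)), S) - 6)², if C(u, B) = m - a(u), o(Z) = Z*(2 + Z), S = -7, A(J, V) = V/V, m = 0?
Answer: 1764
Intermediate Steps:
A(J, V) = 1
a(N) = -16*N
C(u, B) = 16*u (C(u, B) = 0 - (-16)*u = 0 + 16*u = 16*u)
(C(o(A(-4, 2)), S) - 6)² = (16*(1*(2 + 1)) - 6)² = (16*(1*3) - 6)² = (16*3 - 6)² = (48 - 6)² = 42² = 1764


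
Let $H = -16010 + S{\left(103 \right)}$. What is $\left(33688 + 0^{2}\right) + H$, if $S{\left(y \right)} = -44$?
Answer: $17634$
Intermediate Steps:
$H = -16054$ ($H = -16010 - 44 = -16054$)
$\left(33688 + 0^{2}\right) + H = \left(33688 + 0^{2}\right) - 16054 = \left(33688 + 0\right) - 16054 = 33688 - 16054 = 17634$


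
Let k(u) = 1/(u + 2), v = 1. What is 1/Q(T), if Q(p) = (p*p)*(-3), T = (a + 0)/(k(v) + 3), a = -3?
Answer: -100/243 ≈ -0.41152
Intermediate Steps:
k(u) = 1/(2 + u)
T = -9/10 (T = (-3 + 0)/(1/(2 + 1) + 3) = -3/(1/3 + 3) = -3/10/3 = -3*3/10 = -9/10 ≈ -0.90000)
Q(p) = -3*p**2 (Q(p) = p**2*(-3) = -3*p**2)
1/Q(T) = 1/(-3*(-9/10)**2) = 1/(-3*81/100) = 1/(-243/100) = -100/243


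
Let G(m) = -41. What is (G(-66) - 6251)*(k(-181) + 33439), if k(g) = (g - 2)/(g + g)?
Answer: -38082647746/181 ≈ -2.1040e+8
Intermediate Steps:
k(g) = (-2 + g)/(2*g) (k(g) = (-2 + g)/((2*g)) = (-2 + g)*(1/(2*g)) = (-2 + g)/(2*g))
(G(-66) - 6251)*(k(-181) + 33439) = (-41 - 6251)*((½)*(-2 - 181)/(-181) + 33439) = -6292*((½)*(-1/181)*(-183) + 33439) = -6292*(183/362 + 33439) = -6292*12105101/362 = -38082647746/181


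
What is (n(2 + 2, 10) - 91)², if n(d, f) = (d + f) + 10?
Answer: 4489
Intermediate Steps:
n(d, f) = 10 + d + f
(n(2 + 2, 10) - 91)² = ((10 + (2 + 2) + 10) - 91)² = ((10 + 4 + 10) - 91)² = (24 - 91)² = (-67)² = 4489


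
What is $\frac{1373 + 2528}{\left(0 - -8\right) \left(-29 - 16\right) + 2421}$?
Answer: $\frac{3901}{2061} \approx 1.8928$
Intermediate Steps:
$\frac{1373 + 2528}{\left(0 - -8\right) \left(-29 - 16\right) + 2421} = \frac{3901}{\left(0 + 8\right) \left(-45\right) + 2421} = \frac{3901}{8 \left(-45\right) + 2421} = \frac{3901}{-360 + 2421} = \frac{3901}{2061}$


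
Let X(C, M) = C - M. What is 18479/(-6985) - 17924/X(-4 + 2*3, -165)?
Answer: -128285133/1166495 ≈ -109.97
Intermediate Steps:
18479/(-6985) - 17924/X(-4 + 2*3, -165) = 18479/(-6985) - 17924/((-4 + 2*3) - 1*(-165)) = 18479*(-1/6985) - 17924/((-4 + 6) + 165) = -18479/6985 - 17924/(2 + 165) = -18479/6985 - 17924/167 = -128285133/1166495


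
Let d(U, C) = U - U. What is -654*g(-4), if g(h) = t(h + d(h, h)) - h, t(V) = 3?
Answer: -4578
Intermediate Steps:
d(U, C) = 0
g(h) = 3 - h
-654*g(-4) = -654*(3 - 1*(-4)) = -654*(3 + 4) = -654*7 = -4578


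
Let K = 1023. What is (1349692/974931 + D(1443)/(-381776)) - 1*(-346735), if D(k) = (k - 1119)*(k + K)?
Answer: 16132040783718631/46525657182 ≈ 3.4673e+5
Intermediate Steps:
D(k) = (-1119 + k)*(1023 + k) (D(k) = (k - 1119)*(k + 1023) = (-1119 + k)*(1023 + k))
(1349692/974931 + D(1443)/(-381776)) - 1*(-346735) = (1349692/974931 + (-1144737 + 1443**2 - 96*1443)/(-381776)) - 1*(-346735) = (1349692*(1/974931) + (-1144737 + 2082249 - 138528)*(-1/381776)) + 346735 = (1349692/974931 + 798984*(-1/381776)) + 346735 = (1349692/974931 - 99873/47722) + 346735 = -32959282139/46525657182 + 346735 = 16132040783718631/46525657182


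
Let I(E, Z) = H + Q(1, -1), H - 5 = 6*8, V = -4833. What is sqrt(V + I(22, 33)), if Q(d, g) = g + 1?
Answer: 2*I*sqrt(1195) ≈ 69.138*I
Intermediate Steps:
Q(d, g) = 1 + g
H = 53 (H = 5 + 6*8 = 5 + 48 = 53)
I(E, Z) = 53 (I(E, Z) = 53 + (1 - 1) = 53 + 0 = 53)
sqrt(V + I(22, 33)) = sqrt(-4833 + 53) = sqrt(-4780) = 2*I*sqrt(1195)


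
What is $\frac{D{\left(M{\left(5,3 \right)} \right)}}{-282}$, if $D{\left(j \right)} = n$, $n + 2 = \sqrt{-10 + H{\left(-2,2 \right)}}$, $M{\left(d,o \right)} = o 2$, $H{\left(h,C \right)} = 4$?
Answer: $\frac{1}{141} - \frac{i \sqrt{6}}{282} \approx 0.0070922 - 0.0086861 i$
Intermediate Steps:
$M{\left(d,o \right)} = 2 o$
$n = -2 + i \sqrt{6}$ ($n = -2 + \sqrt{-10 + 4} = -2 + \sqrt{-6} = -2 + i \sqrt{6} \approx -2.0 + 2.4495 i$)
$D{\left(j \right)} = -2 + i \sqrt{6}$
$\frac{D{\left(M{\left(5,3 \right)} \right)}}{-282} = \frac{-2 + i \sqrt{6}}{-282} = \left(-2 + i \sqrt{6}\right) \left(- \frac{1}{282}\right) = \frac{1}{141} - \frac{i \sqrt{6}}{282}$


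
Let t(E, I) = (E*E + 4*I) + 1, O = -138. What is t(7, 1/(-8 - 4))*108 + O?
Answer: 5226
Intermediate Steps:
t(E, I) = 1 + E² + 4*I (t(E, I) = (E² + 4*I) + 1 = 1 + E² + 4*I)
t(7, 1/(-8 - 4))*108 + O = (1 + 7² + 4/(-8 - 4))*108 - 138 = (1 + 49 + 4/(-12))*108 - 138 = (1 + 49 + 4*(-1/12))*108 - 138 = (1 + 49 - ⅓)*108 - 138 = (149/3)*108 - 138 = 5364 - 138 = 5226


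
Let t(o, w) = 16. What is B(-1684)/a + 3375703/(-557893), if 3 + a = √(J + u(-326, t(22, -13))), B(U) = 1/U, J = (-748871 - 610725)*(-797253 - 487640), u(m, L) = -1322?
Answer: -9930775355957330700923/1641231487385324527364 - √1746935381906/2941839183114548 ≈ -6.0508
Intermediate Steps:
J = 1746935383228 (J = -1359596*(-1284893) = 1746935383228)
a = -3 + √1746935381906 (a = -3 + √(1746935383228 - 1322) = -3 + √1746935381906 ≈ 1.3217e+6)
B(-1684)/a + 3375703/(-557893) = 1/((-1684)*(-3 + √1746935381906)) + 3375703/(-557893) = -1/(1684*(-3 + √1746935381906)) + 3375703*(-1/557893) = -1/(1684*(-3 + √1746935381906)) - 3375703/557893 = -3375703/557893 - 1/(1684*(-3 + √1746935381906))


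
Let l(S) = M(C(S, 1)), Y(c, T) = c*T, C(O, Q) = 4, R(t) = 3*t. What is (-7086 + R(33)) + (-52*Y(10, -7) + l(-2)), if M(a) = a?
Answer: -3343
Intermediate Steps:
Y(c, T) = T*c
l(S) = 4
(-7086 + R(33)) + (-52*Y(10, -7) + l(-2)) = (-7086 + 3*33) + (-(-364)*10 + 4) = (-7086 + 99) + (-52*(-70) + 4) = -6987 + (3640 + 4) = -6987 + 3644 = -3343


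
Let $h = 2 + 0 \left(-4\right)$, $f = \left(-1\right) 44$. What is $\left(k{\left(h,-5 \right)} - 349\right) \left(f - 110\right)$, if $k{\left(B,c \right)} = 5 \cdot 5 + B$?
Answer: $49588$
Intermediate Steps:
$f = -44$
$h = 2$ ($h = 2 + 0 = 2$)
$k{\left(B,c \right)} = 25 + B$
$\left(k{\left(h,-5 \right)} - 349\right) \left(f - 110\right) = \left(\left(25 + 2\right) - 349\right) \left(-44 - 110\right) = \left(27 - 349\right) \left(-154\right) = \left(-322\right) \left(-154\right) = 49588$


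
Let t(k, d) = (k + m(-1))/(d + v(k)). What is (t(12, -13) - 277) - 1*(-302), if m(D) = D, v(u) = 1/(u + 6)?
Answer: 5627/233 ≈ 24.150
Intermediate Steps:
v(u) = 1/(6 + u)
t(k, d) = (-1 + k)/(d + 1/(6 + k)) (t(k, d) = (k - 1)/(d + 1/(6 + k)) = (-1 + k)/(d + 1/(6 + k)))
(t(12, -13) - 277) - 1*(-302) = ((-1 + 12)*(6 + 12)/(1 - 13*(6 + 12)) - 277) - 1*(-302) = (11*18/(1 - 13*18) - 277) + 302 = (11*18/(1 - 234) - 277) + 302 = (11*18/(-233) - 277) + 302 = (-1/233*11*18 - 277) + 302 = (-198/233 - 277) + 302 = -64739/233 + 302 = 5627/233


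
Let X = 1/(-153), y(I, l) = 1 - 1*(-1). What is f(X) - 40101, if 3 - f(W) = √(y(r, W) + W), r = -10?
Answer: -40098 - √5185/51 ≈ -40099.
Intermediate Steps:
y(I, l) = 2 (y(I, l) = 1 + 1 = 2)
X = -1/153 ≈ -0.0065359
f(W) = 3 - √(2 + W)
f(X) - 40101 = (3 - √(2 - 1/153)) - 40101 = (3 - √(305/153)) - 40101 = (3 - √5185/51) - 40101 = -40098 - √5185/51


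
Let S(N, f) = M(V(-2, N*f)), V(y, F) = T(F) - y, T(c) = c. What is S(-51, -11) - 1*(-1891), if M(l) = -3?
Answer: 1888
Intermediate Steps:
V(y, F) = F - y
S(N, f) = -3
S(-51, -11) - 1*(-1891) = -3 - 1*(-1891) = -3 + 1891 = 1888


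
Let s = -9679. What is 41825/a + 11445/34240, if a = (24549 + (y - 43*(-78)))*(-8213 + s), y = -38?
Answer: 8149419643/24386734656 ≈ 0.33417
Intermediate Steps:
a = -498560580 (a = (24549 + (-38 - 43*(-78)))*(-8213 - 9679) = (24549 + (-38 + 3354))*(-17892) = (24549 + 3316)*(-17892) = 27865*(-17892) = -498560580)
41825/a + 11445/34240 = 41825/(-498560580) + 11445/34240 = 41825*(-1/498560580) + 11445*(1/34240) = -1195/14244588 + 2289/6848 = 8149419643/24386734656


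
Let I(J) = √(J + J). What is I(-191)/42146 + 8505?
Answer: 8505 + I*√382/42146 ≈ 8505.0 + 0.00046374*I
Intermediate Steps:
I(J) = √2*√J (I(J) = √(2*J) = √2*√J)
I(-191)/42146 + 8505 = (√2*√(-191))/42146 + 8505 = (√2*(I*√191))*(1/42146) + 8505 = (I*√382)*(1/42146) + 8505 = I*√382/42146 + 8505 = 8505 + I*√382/42146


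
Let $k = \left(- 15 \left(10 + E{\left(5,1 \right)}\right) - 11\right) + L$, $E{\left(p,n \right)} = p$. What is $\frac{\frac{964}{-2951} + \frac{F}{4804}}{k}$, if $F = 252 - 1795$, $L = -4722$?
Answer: $\frac{9184449}{70287602632} \approx 0.00013067$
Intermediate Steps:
$F = -1543$
$k = -4958$ ($k = \left(- 15 \left(10 + 5\right) - 11\right) - 4722 = \left(\left(-15\right) 15 - 11\right) - 4722 = \left(-225 - 11\right) - 4722 = -236 - 4722 = -4958$)
$\frac{\frac{964}{-2951} + \frac{F}{4804}}{k} = \frac{\frac{964}{-2951} - \frac{1543}{4804}}{-4958} = \left(964 \left(- \frac{1}{2951}\right) - \frac{1543}{4804}\right) \left(- \frac{1}{4958}\right) = \left(- \frac{964}{2951} - \frac{1543}{4804}\right) \left(- \frac{1}{4958}\right) = \left(- \frac{9184449}{14176604}\right) \left(- \frac{1}{4958}\right) = \frac{9184449}{70287602632}$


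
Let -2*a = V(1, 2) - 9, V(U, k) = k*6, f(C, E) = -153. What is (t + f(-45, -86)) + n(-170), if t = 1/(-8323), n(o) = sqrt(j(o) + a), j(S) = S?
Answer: -1273420/8323 + 7*I*sqrt(14)/2 ≈ -153.0 + 13.096*I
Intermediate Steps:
V(U, k) = 6*k
a = -3/2 (a = -(6*2 - 9)/2 = -(12 - 9)/2 = -1/2*3 = -3/2 ≈ -1.5000)
n(o) = sqrt(-3/2 + o) (n(o) = sqrt(o - 3/2) = sqrt(-3/2 + o))
t = -1/8323 ≈ -0.00012015
(t + f(-45, -86)) + n(-170) = (-1/8323 - 153) + sqrt(-6 + 4*(-170))/2 = -1273420/8323 + sqrt(-6 - 680)/2 = -1273420/8323 + sqrt(-686)/2 = -1273420/8323 + (7*I*sqrt(14))/2 = -1273420/8323 + 7*I*sqrt(14)/2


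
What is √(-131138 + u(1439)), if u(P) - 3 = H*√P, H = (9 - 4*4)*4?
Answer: √(-131135 - 28*√1439) ≈ 363.59*I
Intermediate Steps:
H = -28 (H = (9 - 16)*4 = -7*4 = -28)
u(P) = 3 - 28*√P
√(-131138 + u(1439)) = √(-131138 + (3 - 28*√1439)) = √(-131135 - 28*√1439)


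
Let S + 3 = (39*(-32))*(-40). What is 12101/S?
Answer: 12101/49917 ≈ 0.24242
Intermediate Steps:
S = 49917 (S = -3 + (39*(-32))*(-40) = -3 - 1248*(-40) = -3 + 49920 = 49917)
12101/S = 12101/49917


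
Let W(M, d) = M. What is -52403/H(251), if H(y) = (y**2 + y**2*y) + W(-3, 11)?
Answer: -52403/15876249 ≈ -0.0033007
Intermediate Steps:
H(y) = -3 + y**2 + y**3 (H(y) = (y**2 + y**2*y) - 3 = (y**2 + y**3) - 3 = -3 + y**2 + y**3)
-52403/H(251) = -52403/(-3 + 251**2 + 251**3) = -52403/(-3 + 63001 + 15813251) = -52403/15876249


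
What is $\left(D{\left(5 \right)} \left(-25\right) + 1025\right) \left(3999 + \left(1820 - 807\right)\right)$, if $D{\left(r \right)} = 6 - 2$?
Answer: $4636100$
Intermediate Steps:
$D{\left(r \right)} = 4$ ($D{\left(r \right)} = 6 - 2 = 4$)
$\left(D{\left(5 \right)} \left(-25\right) + 1025\right) \left(3999 + \left(1820 - 807\right)\right) = \left(4 \left(-25\right) + 1025\right) \left(3999 + \left(1820 - 807\right)\right) = \left(-100 + 1025\right) \left(3999 + \left(1820 - 807\right)\right) = 925 \left(3999 + 1013\right) = 925 \cdot 5012 = 4636100$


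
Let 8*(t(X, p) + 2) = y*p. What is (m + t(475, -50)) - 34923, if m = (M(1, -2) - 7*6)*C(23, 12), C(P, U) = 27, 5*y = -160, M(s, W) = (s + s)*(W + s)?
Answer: -35913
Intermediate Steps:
M(s, W) = 2*s*(W + s) (M(s, W) = (2*s)*(W + s) = 2*s*(W + s))
y = -32 (y = (⅕)*(-160) = -32)
t(X, p) = -2 - 4*p (t(X, p) = -2 + (-32*p)/8 = -2 - 4*p)
m = -1188 (m = (2*1*(-2 + 1) - 7*6)*27 = (2*1*(-1) - 42)*27 = (-2 - 42)*27 = -44*27 = -1188)
(m + t(475, -50)) - 34923 = (-1188 + (-2 - 4*(-50))) - 34923 = (-1188 + (-2 + 200)) - 34923 = (-1188 + 198) - 34923 = -990 - 34923 = -35913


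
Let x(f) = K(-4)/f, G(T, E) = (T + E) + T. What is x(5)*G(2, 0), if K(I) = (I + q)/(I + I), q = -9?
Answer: 13/10 ≈ 1.3000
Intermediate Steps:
G(T, E) = E + 2*T (G(T, E) = (E + T) + T = E + 2*T)
K(I) = (-9 + I)/(2*I) (K(I) = (I - 9)/(I + I) = (-9 + I)/((2*I)) = (-9 + I)*(1/(2*I)) = (-9 + I)/(2*I))
x(f) = 13/(8*f) (x(f) = ((½)*(-9 - 4)/(-4))/f = ((½)*(-¼)*(-13))/f = 13/(8*f))
x(5)*G(2, 0) = ((13/8)/5)*(0 + 2*2) = ((13/8)*(⅕))*(0 + 4) = (13/40)*4 = 13/10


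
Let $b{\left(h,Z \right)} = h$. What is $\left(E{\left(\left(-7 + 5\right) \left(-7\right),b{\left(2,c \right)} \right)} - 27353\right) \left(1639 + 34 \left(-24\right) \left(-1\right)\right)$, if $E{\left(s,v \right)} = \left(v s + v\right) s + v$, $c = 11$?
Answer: $-66115605$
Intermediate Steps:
$E{\left(s,v \right)} = v + s \left(v + s v\right)$ ($E{\left(s,v \right)} = \left(s v + v\right) s + v = \left(v + s v\right) s + v = s \left(v + s v\right) + v = v + s \left(v + s v\right)$)
$\left(E{\left(\left(-7 + 5\right) \left(-7\right),b{\left(2,c \right)} \right)} - 27353\right) \left(1639 + 34 \left(-24\right) \left(-1\right)\right) = \left(2 \left(1 + \left(-7 + 5\right) \left(-7\right) + \left(\left(-7 + 5\right) \left(-7\right)\right)^{2}\right) - 27353\right) \left(1639 + 34 \left(-24\right) \left(-1\right)\right) = \left(2 \left(1 - -14 + \left(\left(-2\right) \left(-7\right)\right)^{2}\right) - 27353\right) \left(1639 - -816\right) = \left(2 \left(1 + 14 + 14^{2}\right) - 27353\right) \left(1639 + 816\right) = \left(2 \left(1 + 14 + 196\right) - 27353\right) 2455 = \left(2 \cdot 211 - 27353\right) 2455 = \left(422 - 27353\right) 2455 = \left(-26931\right) 2455 = -66115605$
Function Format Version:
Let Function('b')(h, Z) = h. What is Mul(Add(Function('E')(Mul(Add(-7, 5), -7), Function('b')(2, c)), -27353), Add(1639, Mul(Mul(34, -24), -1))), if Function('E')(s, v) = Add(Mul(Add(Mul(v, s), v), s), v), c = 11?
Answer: -66115605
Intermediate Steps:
Function('E')(s, v) = Add(v, Mul(s, Add(v, Mul(s, v)))) (Function('E')(s, v) = Add(Mul(Add(Mul(s, v), v), s), v) = Add(Mul(Add(v, Mul(s, v)), s), v) = Add(Mul(s, Add(v, Mul(s, v))), v) = Add(v, Mul(s, Add(v, Mul(s, v)))))
Mul(Add(Function('E')(Mul(Add(-7, 5), -7), Function('b')(2, c)), -27353), Add(1639, Mul(Mul(34, -24), -1))) = Mul(Add(Mul(2, Add(1, Mul(Add(-7, 5), -7), Pow(Mul(Add(-7, 5), -7), 2))), -27353), Add(1639, Mul(Mul(34, -24), -1))) = Mul(Add(Mul(2, Add(1, Mul(-2, -7), Pow(Mul(-2, -7), 2))), -27353), Add(1639, Mul(-816, -1))) = Mul(Add(Mul(2, Add(1, 14, Pow(14, 2))), -27353), Add(1639, 816)) = Mul(Add(Mul(2, Add(1, 14, 196)), -27353), 2455) = Mul(Add(Mul(2, 211), -27353), 2455) = Mul(Add(422, -27353), 2455) = Mul(-26931, 2455) = -66115605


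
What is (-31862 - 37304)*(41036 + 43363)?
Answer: -5837541234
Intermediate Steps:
(-31862 - 37304)*(41036 + 43363) = -69166*84399 = -5837541234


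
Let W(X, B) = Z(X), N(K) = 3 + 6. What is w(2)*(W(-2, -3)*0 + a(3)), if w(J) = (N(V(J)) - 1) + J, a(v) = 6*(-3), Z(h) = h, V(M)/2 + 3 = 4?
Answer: -180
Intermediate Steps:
V(M) = 2 (V(M) = -6 + 2*4 = -6 + 8 = 2)
N(K) = 9
W(X, B) = X
a(v) = -18
w(J) = 8 + J (w(J) = (9 - 1) + J = 8 + J)
w(2)*(W(-2, -3)*0 + a(3)) = (8 + 2)*(-2*0 - 18) = 10*(0 - 18) = 10*(-18) = -180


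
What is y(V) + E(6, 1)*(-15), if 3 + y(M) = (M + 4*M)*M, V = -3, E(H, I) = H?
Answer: -48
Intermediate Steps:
y(M) = -3 + 5*M² (y(M) = -3 + (M + 4*M)*M = -3 + (5*M)*M = -3 + 5*M²)
y(V) + E(6, 1)*(-15) = (-3 + 5*(-3)²) + 6*(-15) = (-3 + 5*9) - 90 = (-3 + 45) - 90 = 42 - 90 = -48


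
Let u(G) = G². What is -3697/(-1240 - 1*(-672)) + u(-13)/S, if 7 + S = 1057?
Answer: 1988921/298200 ≈ 6.6698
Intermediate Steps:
S = 1050 (S = -7 + 1057 = 1050)
-3697/(-1240 - 1*(-672)) + u(-13)/S = -3697/(-1240 - 1*(-672)) + (-13)²/1050 = -3697/(-1240 + 672) + 169*(1/1050) = -3697/(-568) + 169/1050 = -3697*(-1/568) + 169/1050 = 3697/568 + 169/1050 = 1988921/298200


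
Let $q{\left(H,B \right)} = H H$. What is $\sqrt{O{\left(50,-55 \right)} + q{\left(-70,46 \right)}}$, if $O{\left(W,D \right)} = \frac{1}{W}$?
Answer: $\frac{\sqrt{490002}}{10} \approx 70.0$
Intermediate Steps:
$q{\left(H,B \right)} = H^{2}$
$\sqrt{O{\left(50,-55 \right)} + q{\left(-70,46 \right)}} = \sqrt{\frac{1}{50} + \left(-70\right)^{2}} = \sqrt{\frac{1}{50} + 4900} = \sqrt{\frac{245001}{50}} = \frac{\sqrt{490002}}{10}$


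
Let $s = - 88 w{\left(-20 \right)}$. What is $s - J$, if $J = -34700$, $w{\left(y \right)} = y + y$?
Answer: $38220$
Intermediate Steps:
$w{\left(y \right)} = 2 y$
$s = 3520$ ($s = - 88 \cdot 2 \left(-20\right) = \left(-88\right) \left(-40\right) = 3520$)
$s - J = 3520 - -34700 = 3520 + 34700 = 38220$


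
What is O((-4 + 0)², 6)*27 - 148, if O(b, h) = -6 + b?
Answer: 122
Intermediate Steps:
O((-4 + 0)², 6)*27 - 148 = (-6 + (-4 + 0)²)*27 - 148 = (-6 + (-4)²)*27 - 148 = (-6 + 16)*27 - 148 = 10*27 - 148 = 270 - 148 = 122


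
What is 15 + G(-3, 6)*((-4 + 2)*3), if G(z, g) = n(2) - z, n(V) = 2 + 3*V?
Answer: -51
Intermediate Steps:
G(z, g) = 8 - z (G(z, g) = (2 + 3*2) - z = (2 + 6) - z = 8 - z)
15 + G(-3, 6)*((-4 + 2)*3) = 15 + (8 - 1*(-3))*((-4 + 2)*3) = 15 + (8 + 3)*(-2*3) = 15 + 11*(-6) = 15 - 66 = -51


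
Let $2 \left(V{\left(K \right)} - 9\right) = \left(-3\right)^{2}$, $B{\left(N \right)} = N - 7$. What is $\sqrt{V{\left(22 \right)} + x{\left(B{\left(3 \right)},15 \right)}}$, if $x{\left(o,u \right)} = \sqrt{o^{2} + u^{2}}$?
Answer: $\frac{\sqrt{54 + 4 \sqrt{241}}}{2} \approx 5.3874$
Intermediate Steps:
$B{\left(N \right)} = -7 + N$
$V{\left(K \right)} = \frac{27}{2}$ ($V{\left(K \right)} = 9 + \frac{\left(-3\right)^{2}}{2} = 9 + \frac{1}{2} \cdot 9 = 9 + \frac{9}{2} = \frac{27}{2}$)
$\sqrt{V{\left(22 \right)} + x{\left(B{\left(3 \right)},15 \right)}} = \sqrt{\frac{27}{2} + \sqrt{\left(-7 + 3\right)^{2} + 15^{2}}} = \sqrt{\frac{27}{2} + \sqrt{\left(-4\right)^{2} + 225}} = \sqrt{\frac{27}{2} + \sqrt{16 + 225}} = \sqrt{\frac{27}{2} + \sqrt{241}}$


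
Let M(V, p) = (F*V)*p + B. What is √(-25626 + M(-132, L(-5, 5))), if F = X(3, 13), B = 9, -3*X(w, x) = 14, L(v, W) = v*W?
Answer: I*√41017 ≈ 202.53*I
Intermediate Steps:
L(v, W) = W*v
X(w, x) = -14/3 (X(w, x) = -⅓*14 = -14/3)
F = -14/3 ≈ -4.6667
M(V, p) = 9 - 14*V*p/3 (M(V, p) = (-14*V/3)*p + 9 = -14*V*p/3 + 9 = 9 - 14*V*p/3)
√(-25626 + M(-132, L(-5, 5))) = √(-25626 + (9 - 14/3*(-132)*5*(-5))) = √(-25626 + (9 - 14/3*(-132)*(-25))) = √(-25626 + (9 - 15400)) = √(-25626 - 15391) = √(-41017) = I*√41017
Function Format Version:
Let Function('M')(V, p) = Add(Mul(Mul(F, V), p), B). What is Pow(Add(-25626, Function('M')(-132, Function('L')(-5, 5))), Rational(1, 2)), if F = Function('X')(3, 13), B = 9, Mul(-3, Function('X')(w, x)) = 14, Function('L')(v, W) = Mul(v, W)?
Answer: Mul(I, Pow(41017, Rational(1, 2))) ≈ Mul(202.53, I)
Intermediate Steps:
Function('L')(v, W) = Mul(W, v)
Function('X')(w, x) = Rational(-14, 3) (Function('X')(w, x) = Mul(Rational(-1, 3), 14) = Rational(-14, 3))
F = Rational(-14, 3) ≈ -4.6667
Function('M')(V, p) = Add(9, Mul(Rational(-14, 3), V, p)) (Function('M')(V, p) = Add(Mul(Mul(Rational(-14, 3), V), p), 9) = Add(Mul(Rational(-14, 3), V, p), 9) = Add(9, Mul(Rational(-14, 3), V, p)))
Pow(Add(-25626, Function('M')(-132, Function('L')(-5, 5))), Rational(1, 2)) = Pow(Add(-25626, Add(9, Mul(Rational(-14, 3), -132, Mul(5, -5)))), Rational(1, 2)) = Pow(Add(-25626, Add(9, Mul(Rational(-14, 3), -132, -25))), Rational(1, 2)) = Pow(Add(-25626, Add(9, -15400)), Rational(1, 2)) = Pow(Add(-25626, -15391), Rational(1, 2)) = Pow(-41017, Rational(1, 2)) = Mul(I, Pow(41017, Rational(1, 2)))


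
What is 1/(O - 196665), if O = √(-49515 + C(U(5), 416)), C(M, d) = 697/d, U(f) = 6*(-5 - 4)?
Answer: -81812640/16089703443143 - 4*I*√535536118/16089703443143 ≈ -5.0848e-6 - 5.7532e-9*I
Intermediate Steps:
U(f) = -54 (U(f) = 6*(-9) = -54)
O = I*√535536118/104 (O = √(-49515 + 697/416) = √(-20597543/416) = I*√535536118/104 ≈ 222.52*I)
1/(O - 196665) = 1/(I*√535536118/104 - 196665) = 1/(-196665 + I*√535536118/104)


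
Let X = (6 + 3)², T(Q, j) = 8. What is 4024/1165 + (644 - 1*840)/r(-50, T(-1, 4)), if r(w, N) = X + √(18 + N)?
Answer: 312052/304531 + 196*√26/6535 ≈ 1.1776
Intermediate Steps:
X = 81 (X = 9² = 81)
r(w, N) = 81 + √(18 + N)
4024/1165 + (644 - 1*840)/r(-50, T(-1, 4)) = 4024/1165 + (644 - 1*840)/(81 + √(18 + 8)) = 4024*(1/1165) + (644 - 840)/(81 + √26) = 4024/1165 - 196/(81 + √26)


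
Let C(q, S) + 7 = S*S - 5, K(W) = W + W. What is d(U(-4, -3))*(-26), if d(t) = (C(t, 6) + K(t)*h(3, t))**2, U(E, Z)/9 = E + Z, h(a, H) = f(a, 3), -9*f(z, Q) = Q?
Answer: -113256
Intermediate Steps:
K(W) = 2*W
f(z, Q) = -Q/9
h(a, H) = -1/3 (h(a, H) = -1/9*3 = -1/3)
C(q, S) = -12 + S**2 (C(q, S) = -7 + (S*S - 5) = -7 + (S**2 - 5) = -7 + (-5 + S**2) = -12 + S**2)
U(E, Z) = 9*E + 9*Z (U(E, Z) = 9*(E + Z) = 9*E + 9*Z)
d(t) = (24 - 2*t/3)**2 (d(t) = ((-12 + 6**2) + (2*t)*(-1/3))**2 = ((-12 + 36) - 2*t/3)**2 = (24 - 2*t/3)**2)
d(U(-4, -3))*(-26) = (4*(-36 + (9*(-4) + 9*(-3)))**2/9)*(-26) = (4*(-36 + (-36 - 27))**2/9)*(-26) = (4*(-36 - 63)**2/9)*(-26) = ((4/9)*(-99)**2)*(-26) = ((4/9)*9801)*(-26) = 4356*(-26) = -113256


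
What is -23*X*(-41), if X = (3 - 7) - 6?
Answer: -9430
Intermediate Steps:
X = -10 (X = -4 - 6 = -10)
-23*X*(-41) = -23*(-10)*(-41) = 230*(-41) = -9430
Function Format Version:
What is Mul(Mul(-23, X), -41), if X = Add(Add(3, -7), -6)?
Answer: -9430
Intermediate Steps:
X = -10 (X = Add(-4, -6) = -10)
Mul(Mul(-23, X), -41) = Mul(Mul(-23, -10), -41) = Mul(230, -41) = -9430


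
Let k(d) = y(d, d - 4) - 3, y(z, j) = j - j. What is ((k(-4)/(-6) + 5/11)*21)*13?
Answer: 5733/22 ≈ 260.59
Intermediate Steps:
y(z, j) = 0
k(d) = -3 (k(d) = 0 - 3 = -3)
((k(-4)/(-6) + 5/11)*21)*13 = ((-3/(-6) + 5/11)*21)*13 = ((-3*(-⅙) + 5*(1/11))*21)*13 = ((½ + 5/11)*21)*13 = ((21/22)*21)*13 = (441/22)*13 = 5733/22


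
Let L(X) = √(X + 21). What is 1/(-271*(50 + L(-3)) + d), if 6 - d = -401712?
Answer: 194084/75336537143 + 813*√2/150673074286 ≈ 2.5839e-6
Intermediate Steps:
d = 401718 (d = 6 - 1*(-401712) = 6 + 401712 = 401718)
L(X) = √(21 + X)
1/(-271*(50 + L(-3)) + d) = 1/(-271*(50 + √(21 - 3)) + 401718) = 1/(-271*(50 + √18) + 401718) = 1/(-271*(50 + 3*√2) + 401718) = 1/((-13550 - 813*√2) + 401718) = 1/(388168 - 813*√2)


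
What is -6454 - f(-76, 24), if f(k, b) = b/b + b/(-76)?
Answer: -122639/19 ≈ -6454.7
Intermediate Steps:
f(k, b) = 1 - b/76 (f(k, b) = 1 + b*(-1/76) = 1 - b/76)
-6454 - f(-76, 24) = -6454 - (1 - 1/76*24) = -6454 - (1 - 6/19) = -6454 - 1*13/19 = -6454 - 13/19 = -122639/19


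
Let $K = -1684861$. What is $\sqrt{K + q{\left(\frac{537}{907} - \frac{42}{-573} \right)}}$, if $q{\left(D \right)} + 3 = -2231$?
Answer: $3 i \sqrt{187455} \approx 1298.9 i$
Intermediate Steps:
$q{\left(D \right)} = -2234$ ($q{\left(D \right)} = -3 - 2231 = -2234$)
$\sqrt{K + q{\left(\frac{537}{907} - \frac{42}{-573} \right)}} = \sqrt{-1684861 - 2234} = \sqrt{-1687095} = 3 i \sqrt{187455}$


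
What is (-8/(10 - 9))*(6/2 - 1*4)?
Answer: 8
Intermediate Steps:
(-8/(10 - 9))*(6/2 - 1*4) = (-8/1)*(6*(1/2) - 4) = (1*(-8))*(3 - 4) = -8*(-1) = 8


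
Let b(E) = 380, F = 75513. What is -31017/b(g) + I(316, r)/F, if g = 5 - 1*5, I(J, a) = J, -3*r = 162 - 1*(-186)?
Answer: -2342066641/28694940 ≈ -81.620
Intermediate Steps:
r = -116 (r = -(162 - 1*(-186))/3 = -(162 + 186)/3 = -⅓*348 = -116)
g = 0 (g = 5 - 5 = 0)
-31017/b(g) + I(316, r)/F = -31017/380 + 316/75513 = -2342066641/28694940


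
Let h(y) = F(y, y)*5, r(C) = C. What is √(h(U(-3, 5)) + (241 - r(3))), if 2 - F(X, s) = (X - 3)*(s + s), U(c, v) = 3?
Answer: 2*√62 ≈ 15.748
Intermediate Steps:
F(X, s) = 2 - 2*s*(-3 + X) (F(X, s) = 2 - (X - 3)*(s + s) = 2 - (-3 + X)*2*s = 2 - 2*s*(-3 + X))
h(y) = 10 - 10*y² + 30*y (h(y) = (2 + 6*y - 2*y*y)*5 = (2 + 6*y - 2*y²)*5 = (2 - 2*y² + 6*y)*5 = 10 - 10*y² + 30*y)
√(h(U(-3, 5)) + (241 - r(3))) = √((10 - 10*3² + 30*3) + (241 - 1*3)) = √((10 - 10*9 + 90) + (241 - 3)) = √((10 - 90 + 90) + 238) = √(10 + 238) = √248 = 2*√62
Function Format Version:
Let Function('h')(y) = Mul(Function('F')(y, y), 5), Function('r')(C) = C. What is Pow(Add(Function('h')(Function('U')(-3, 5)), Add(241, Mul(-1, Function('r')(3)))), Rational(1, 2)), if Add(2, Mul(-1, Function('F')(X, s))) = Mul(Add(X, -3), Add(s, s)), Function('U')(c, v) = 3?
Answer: Mul(2, Pow(62, Rational(1, 2))) ≈ 15.748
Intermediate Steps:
Function('F')(X, s) = Add(2, Mul(-2, s, Add(-3, X))) (Function('F')(X, s) = Add(2, Mul(-1, Mul(Add(X, -3), Add(s, s)))) = Add(2, Mul(-1, Mul(Add(-3, X), Mul(2, s)))) = Add(2, Mul(-1, Mul(2, s, Add(-3, X)))) = Add(2, Mul(-2, s, Add(-3, X))))
Function('h')(y) = Add(10, Mul(-10, Pow(y, 2)), Mul(30, y)) (Function('h')(y) = Mul(Add(2, Mul(6, y), Mul(-2, y, y)), 5) = Mul(Add(2, Mul(6, y), Mul(-2, Pow(y, 2))), 5) = Mul(Add(2, Mul(-2, Pow(y, 2)), Mul(6, y)), 5) = Add(10, Mul(-10, Pow(y, 2)), Mul(30, y)))
Pow(Add(Function('h')(Function('U')(-3, 5)), Add(241, Mul(-1, Function('r')(3)))), Rational(1, 2)) = Pow(Add(Add(10, Mul(-10, Pow(3, 2)), Mul(30, 3)), Add(241, Mul(-1, 3))), Rational(1, 2)) = Pow(Add(Add(10, Mul(-10, 9), 90), Add(241, -3)), Rational(1, 2)) = Pow(Add(Add(10, -90, 90), 238), Rational(1, 2)) = Pow(Add(10, 238), Rational(1, 2)) = Pow(248, Rational(1, 2)) = Mul(2, Pow(62, Rational(1, 2)))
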